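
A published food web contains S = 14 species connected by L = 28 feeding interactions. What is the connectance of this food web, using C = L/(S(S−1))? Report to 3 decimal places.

C = 0.154

The web has S = 14 species and L = 28 feeding links.
C = L / (S(S−1)) = 28 / 182 = 0.1538 ≈ 0.154.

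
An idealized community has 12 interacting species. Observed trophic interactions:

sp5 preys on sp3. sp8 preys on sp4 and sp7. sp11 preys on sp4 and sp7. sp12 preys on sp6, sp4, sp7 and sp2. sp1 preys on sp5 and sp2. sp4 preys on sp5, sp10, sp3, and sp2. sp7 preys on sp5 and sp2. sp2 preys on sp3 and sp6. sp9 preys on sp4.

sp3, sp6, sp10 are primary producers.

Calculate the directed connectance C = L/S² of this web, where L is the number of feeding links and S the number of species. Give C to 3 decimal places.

C = 0.139

The web has S = 12 species and L = 20 feeding links.
C = L / S² = 20 / 144 = 0.1389 ≈ 0.139.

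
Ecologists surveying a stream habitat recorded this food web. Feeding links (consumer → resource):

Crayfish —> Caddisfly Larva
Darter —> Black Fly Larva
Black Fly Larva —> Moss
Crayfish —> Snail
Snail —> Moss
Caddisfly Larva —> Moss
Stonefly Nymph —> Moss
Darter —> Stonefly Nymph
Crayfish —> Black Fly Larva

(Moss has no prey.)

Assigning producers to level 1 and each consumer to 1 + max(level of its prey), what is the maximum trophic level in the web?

3

Producers (level 1): Moss.
Moss → Black Fly Larva → Crayfish gives Crayfish level 3.
No species has a prey at level 3, so no species reaches level 4.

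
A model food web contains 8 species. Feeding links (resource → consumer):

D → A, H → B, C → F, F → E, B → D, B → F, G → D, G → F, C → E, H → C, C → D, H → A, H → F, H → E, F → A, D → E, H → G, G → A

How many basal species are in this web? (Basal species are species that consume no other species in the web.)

Basal species (no prey listed): H.
Count: 1.

1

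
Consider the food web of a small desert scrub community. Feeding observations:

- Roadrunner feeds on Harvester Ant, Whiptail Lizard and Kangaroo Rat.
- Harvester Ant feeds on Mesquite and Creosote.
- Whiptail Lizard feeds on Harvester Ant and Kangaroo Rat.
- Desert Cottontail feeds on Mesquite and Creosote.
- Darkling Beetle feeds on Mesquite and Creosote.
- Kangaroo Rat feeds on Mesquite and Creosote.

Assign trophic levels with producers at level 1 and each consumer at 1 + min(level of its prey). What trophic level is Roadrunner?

Mesquite is a producer → level 1.
Harvester Ant eats Mesquite → level 2.
Roadrunner eats Harvester Ant → level 3.
No prey of Roadrunner is below level 2, so 3 is the minimum.

Trophic level 3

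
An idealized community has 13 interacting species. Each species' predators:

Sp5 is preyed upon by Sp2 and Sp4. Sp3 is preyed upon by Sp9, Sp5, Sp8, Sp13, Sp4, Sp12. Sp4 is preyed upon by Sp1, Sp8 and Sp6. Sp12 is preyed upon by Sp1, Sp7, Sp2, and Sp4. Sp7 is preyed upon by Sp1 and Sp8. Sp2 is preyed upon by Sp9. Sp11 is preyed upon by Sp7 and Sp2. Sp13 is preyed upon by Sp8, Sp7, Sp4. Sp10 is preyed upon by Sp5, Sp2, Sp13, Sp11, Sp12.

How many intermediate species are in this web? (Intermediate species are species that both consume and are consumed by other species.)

7

Intermediate species (has both prey and predators): Sp13, Sp11, Sp12, Sp5, Sp4, Sp7, Sp2.
Count: 7.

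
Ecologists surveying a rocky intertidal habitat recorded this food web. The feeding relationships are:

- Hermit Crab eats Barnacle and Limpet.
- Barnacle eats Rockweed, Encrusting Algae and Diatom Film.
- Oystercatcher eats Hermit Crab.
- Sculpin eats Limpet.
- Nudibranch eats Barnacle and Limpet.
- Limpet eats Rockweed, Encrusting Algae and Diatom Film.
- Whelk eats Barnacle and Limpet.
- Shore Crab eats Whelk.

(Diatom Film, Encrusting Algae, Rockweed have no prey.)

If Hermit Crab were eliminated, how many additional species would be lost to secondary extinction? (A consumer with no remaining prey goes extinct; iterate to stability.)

1

Remove Hermit Crab.
Round 1: Oystercatcher (all prey gone) → extinct.
No further losses. Total secondary extinctions: 1.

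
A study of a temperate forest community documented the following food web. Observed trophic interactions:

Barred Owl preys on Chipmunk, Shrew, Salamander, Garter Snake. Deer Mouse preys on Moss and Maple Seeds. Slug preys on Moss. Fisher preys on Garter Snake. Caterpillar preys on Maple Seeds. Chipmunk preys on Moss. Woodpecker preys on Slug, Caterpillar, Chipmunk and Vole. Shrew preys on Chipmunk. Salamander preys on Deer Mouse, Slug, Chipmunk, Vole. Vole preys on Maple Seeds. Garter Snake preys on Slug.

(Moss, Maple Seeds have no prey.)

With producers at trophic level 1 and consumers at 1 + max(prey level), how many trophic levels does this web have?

Producers (level 1): Moss, Maple Seeds.
Moss → Slug → Garter Snake → Fisher gives Fisher level 4.
No species has a prey at level 4, so no species reaches level 5.

4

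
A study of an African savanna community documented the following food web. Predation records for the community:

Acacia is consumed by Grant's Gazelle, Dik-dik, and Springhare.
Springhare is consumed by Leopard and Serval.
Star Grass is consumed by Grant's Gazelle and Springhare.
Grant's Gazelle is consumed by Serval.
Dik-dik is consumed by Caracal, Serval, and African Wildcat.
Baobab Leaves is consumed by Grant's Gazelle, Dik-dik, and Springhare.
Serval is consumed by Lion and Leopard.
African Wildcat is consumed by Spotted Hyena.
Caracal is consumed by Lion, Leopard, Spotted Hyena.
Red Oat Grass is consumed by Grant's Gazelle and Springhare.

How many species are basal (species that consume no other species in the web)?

4

Basal species (no prey listed): Red Oat Grass, Star Grass, Acacia, Baobab Leaves.
Count: 4.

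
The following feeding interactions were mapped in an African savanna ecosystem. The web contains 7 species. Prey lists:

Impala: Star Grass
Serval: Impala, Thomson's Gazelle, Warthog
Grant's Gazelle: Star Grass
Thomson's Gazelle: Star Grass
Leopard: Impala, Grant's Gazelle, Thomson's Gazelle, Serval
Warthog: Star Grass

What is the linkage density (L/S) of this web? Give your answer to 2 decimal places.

L/S = 1.57

There are L = 11 links among S = 7 species.
L/S = 11/7 = 1.5714 ≈ 1.57.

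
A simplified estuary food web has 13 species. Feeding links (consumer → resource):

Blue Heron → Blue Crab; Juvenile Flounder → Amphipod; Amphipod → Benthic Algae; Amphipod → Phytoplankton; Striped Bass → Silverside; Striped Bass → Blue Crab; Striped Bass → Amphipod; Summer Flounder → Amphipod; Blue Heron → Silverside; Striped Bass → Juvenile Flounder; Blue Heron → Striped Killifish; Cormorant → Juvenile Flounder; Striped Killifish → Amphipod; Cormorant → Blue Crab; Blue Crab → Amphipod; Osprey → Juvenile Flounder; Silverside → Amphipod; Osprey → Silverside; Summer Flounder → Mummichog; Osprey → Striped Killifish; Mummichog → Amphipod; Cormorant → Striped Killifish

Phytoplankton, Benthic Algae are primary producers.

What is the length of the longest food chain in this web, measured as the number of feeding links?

One longest chain: Phytoplankton → Amphipod → Silverside → Striped Bass.
It has 4 species and 3 links.

3 links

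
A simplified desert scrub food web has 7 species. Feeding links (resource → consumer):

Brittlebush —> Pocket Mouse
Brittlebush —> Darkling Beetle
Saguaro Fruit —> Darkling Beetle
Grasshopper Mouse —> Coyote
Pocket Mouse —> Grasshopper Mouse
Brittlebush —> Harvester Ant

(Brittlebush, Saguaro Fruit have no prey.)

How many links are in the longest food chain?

One longest chain: Brittlebush → Pocket Mouse → Grasshopper Mouse → Coyote.
It has 4 species and 3 links.

3 links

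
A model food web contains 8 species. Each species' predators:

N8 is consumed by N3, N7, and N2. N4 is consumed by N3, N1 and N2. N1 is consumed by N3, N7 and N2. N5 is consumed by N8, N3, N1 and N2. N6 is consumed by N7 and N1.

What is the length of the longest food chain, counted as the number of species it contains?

3 species

One longest chain: N5 → N8 → N2.
It has 3 species and 2 links.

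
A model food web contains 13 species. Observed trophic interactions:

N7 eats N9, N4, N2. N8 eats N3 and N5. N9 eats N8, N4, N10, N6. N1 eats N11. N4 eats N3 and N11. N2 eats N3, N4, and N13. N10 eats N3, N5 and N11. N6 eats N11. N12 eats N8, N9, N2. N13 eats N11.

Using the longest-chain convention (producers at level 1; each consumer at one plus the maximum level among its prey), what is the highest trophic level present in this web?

4

Producers (level 1): N5, N3, N11.
N5 → N8 → N9 → N7 gives N7 level 4.
No species has a prey at level 4, so no species reaches level 5.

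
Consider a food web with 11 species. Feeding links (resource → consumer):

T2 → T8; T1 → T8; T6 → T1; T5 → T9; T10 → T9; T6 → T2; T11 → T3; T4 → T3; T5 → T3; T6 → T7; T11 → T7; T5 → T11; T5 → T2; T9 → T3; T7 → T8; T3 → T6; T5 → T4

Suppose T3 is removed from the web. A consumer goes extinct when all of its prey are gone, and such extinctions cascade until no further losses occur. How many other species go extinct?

2

Remove T3.
Round 1: T6 (all prey gone) → extinct.
Round 2: T1 (all prey gone) → extinct.
No further losses. Total secondary extinctions: 2.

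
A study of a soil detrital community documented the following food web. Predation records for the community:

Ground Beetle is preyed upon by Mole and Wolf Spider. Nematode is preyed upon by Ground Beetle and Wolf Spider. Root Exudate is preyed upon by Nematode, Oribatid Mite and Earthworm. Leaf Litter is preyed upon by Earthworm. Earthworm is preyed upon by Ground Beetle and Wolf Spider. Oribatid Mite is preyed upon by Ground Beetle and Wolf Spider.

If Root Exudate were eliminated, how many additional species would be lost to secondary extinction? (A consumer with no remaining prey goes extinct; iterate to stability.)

2

Remove Root Exudate.
Round 1: Nematode (all prey gone), Oribatid Mite (all prey gone) → extinct.
No further losses. Total secondary extinctions: 2.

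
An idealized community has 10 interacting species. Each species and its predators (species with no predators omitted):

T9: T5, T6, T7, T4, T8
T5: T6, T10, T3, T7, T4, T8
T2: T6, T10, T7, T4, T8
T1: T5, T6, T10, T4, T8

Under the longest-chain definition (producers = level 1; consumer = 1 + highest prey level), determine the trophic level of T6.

Trophic level 3

T9 is a producer → level 1.
T5 eats T9 (level 1); other prey at levels: T1 1 → level 2.
T6 eats T5 (level 2); other prey at levels: T2 1, T9 1, T1 1 → level 3.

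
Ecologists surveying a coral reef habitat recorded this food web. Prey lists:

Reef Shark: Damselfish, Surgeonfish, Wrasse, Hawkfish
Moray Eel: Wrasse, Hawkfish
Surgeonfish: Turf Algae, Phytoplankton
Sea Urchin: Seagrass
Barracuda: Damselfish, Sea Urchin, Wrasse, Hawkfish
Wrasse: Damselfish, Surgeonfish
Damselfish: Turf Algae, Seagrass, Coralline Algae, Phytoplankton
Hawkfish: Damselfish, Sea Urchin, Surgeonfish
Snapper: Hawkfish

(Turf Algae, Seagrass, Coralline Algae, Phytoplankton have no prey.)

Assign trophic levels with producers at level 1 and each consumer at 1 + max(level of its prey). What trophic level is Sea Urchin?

Seagrass is a producer → level 1.
Sea Urchin eats Seagrass → level 2.

Trophic level 2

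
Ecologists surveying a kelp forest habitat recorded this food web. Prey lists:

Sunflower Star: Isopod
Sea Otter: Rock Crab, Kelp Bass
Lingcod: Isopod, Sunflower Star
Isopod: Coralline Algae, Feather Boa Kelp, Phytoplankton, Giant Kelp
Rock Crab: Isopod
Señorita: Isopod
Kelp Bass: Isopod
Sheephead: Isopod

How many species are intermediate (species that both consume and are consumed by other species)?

4

Intermediate species (has both prey and predators): Isopod, Rock Crab, Sunflower Star, Kelp Bass.
Count: 4.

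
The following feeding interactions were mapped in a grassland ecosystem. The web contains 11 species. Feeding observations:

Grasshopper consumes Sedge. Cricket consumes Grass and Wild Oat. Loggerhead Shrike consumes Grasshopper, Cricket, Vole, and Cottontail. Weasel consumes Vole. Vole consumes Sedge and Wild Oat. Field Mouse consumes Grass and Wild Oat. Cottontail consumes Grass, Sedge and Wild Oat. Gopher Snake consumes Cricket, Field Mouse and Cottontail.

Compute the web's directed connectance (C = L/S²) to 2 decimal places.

C = 0.15

The web has S = 11 species and L = 18 feeding links.
C = L / S² = 18 / 121 = 0.1488 ≈ 0.15.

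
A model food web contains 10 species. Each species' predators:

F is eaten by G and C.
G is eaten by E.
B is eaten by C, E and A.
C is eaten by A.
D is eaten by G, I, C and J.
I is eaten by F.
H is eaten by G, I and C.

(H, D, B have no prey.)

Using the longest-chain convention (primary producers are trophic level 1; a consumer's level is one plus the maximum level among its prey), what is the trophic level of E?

Trophic level 5

H is a producer → level 1.
I eats H (level 1); other prey at levels: D 1 → level 2.
F eats I → level 3.
G eats F (level 3); other prey at levels: H 1, D 1 → level 4.
E eats G (level 4); other prey at levels: B 1 → level 5.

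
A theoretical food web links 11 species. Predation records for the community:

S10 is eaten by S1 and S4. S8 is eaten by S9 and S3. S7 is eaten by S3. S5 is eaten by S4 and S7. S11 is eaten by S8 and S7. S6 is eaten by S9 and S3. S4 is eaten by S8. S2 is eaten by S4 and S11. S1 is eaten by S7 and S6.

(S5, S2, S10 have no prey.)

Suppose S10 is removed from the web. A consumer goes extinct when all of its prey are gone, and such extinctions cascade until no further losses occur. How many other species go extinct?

Remove S10.
Round 1: S1 (all prey gone) → extinct.
Round 2: S6 (all prey gone) → extinct.
No further losses. Total secondary extinctions: 2.

2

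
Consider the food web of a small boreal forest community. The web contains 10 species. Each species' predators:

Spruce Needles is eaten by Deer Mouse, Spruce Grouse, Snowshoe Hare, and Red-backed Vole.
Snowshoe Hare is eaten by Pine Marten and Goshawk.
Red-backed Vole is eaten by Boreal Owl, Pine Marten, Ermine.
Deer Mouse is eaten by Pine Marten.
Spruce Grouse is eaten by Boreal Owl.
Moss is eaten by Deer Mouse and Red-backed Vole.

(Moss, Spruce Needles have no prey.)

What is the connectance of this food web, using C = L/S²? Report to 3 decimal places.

The web has S = 10 species and L = 13 feeding links.
C = L / S² = 13 / 100 = 0.1300 ≈ 0.130.

C = 0.130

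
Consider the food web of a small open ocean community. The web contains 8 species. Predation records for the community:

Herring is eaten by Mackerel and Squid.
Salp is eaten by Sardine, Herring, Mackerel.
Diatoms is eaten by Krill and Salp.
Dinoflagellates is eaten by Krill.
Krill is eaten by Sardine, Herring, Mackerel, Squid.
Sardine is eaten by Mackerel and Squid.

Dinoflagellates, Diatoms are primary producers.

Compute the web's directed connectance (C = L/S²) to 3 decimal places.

The web has S = 8 species and L = 14 feeding links.
C = L / S² = 14 / 64 = 0.2188 ≈ 0.219.

C = 0.219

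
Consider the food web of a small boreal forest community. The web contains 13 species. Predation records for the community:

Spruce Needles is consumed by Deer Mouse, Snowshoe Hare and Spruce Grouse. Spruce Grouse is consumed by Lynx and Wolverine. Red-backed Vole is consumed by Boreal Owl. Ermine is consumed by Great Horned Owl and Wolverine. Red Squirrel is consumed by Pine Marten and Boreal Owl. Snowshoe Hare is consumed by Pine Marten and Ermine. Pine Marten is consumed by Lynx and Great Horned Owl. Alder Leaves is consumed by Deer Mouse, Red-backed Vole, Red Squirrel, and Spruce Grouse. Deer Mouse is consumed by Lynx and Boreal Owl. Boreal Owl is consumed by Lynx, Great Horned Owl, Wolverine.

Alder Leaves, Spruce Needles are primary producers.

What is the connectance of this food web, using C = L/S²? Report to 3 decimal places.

C = 0.136

The web has S = 13 species and L = 23 feeding links.
C = L / S² = 23 / 169 = 0.1361 ≈ 0.136.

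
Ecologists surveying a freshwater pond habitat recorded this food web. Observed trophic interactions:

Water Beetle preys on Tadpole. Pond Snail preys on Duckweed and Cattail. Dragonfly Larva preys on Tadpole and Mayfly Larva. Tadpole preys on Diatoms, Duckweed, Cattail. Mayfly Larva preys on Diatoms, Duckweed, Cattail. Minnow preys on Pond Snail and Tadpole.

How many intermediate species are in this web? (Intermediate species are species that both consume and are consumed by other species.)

3

Intermediate species (has both prey and predators): Pond Snail, Mayfly Larva, Tadpole.
Count: 3.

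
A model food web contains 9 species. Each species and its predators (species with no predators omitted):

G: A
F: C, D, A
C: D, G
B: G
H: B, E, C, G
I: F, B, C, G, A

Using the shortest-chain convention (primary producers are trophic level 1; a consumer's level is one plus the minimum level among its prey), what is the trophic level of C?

Trophic level 2

H is a producer → level 1.
C eats H → level 2.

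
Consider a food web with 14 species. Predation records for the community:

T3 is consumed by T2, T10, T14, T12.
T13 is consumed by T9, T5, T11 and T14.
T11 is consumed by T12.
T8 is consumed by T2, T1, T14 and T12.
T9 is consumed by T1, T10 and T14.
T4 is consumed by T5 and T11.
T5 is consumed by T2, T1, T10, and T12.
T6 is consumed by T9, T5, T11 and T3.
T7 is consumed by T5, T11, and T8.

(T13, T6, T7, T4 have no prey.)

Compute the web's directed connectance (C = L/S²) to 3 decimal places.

The web has S = 14 species and L = 29 feeding links.
C = L / S² = 29 / 196 = 0.1480 ≈ 0.148.

C = 0.148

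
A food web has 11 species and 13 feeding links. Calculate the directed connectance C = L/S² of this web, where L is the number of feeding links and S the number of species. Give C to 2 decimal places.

The web has S = 11 species and L = 13 feeding links.
C = L / S² = 13 / 121 = 0.1074 ≈ 0.11.

C = 0.11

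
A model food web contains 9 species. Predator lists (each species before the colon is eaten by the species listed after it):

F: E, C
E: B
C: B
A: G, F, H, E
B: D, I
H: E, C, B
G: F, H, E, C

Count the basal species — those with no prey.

Basal species (no prey listed): A.
Count: 1.

1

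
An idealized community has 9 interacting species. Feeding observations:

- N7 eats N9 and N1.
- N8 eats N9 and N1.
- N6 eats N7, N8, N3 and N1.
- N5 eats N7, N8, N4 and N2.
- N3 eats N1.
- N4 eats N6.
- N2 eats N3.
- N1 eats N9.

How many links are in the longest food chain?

One longest chain: N9 → N1 → N8 → N6 → N4 → N5.
It has 6 species and 5 links.

5 links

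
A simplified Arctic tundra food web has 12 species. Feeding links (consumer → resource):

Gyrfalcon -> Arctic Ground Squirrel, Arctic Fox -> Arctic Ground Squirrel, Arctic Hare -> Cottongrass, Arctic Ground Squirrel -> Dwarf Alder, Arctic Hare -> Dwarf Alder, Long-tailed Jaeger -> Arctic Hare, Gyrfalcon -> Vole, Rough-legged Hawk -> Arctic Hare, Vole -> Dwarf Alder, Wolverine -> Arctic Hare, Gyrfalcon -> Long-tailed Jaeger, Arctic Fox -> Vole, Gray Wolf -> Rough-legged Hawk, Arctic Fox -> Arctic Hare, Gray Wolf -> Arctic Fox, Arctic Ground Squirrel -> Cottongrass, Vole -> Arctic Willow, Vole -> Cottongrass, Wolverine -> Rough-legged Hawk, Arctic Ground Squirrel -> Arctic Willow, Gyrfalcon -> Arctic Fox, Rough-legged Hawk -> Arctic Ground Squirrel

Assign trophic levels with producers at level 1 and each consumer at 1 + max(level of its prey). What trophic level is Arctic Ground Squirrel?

Dwarf Alder is a producer → level 1.
Arctic Ground Squirrel eats Dwarf Alder (level 1); other prey at levels: Cottongrass 1, Arctic Willow 1 → level 2.

Trophic level 2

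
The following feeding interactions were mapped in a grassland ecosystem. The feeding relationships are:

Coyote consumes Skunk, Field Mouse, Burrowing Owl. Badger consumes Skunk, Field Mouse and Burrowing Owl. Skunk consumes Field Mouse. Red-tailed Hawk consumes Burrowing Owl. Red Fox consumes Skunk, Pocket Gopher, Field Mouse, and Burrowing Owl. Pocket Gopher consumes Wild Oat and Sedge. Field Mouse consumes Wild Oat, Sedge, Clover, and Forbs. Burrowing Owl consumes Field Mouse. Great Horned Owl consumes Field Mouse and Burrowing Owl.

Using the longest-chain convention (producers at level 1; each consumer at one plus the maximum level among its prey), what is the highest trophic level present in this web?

4

Producers (level 1): Wild Oat, Sedge, Clover, Forbs.
Wild Oat → Field Mouse → Skunk → Red Fox gives Red Fox level 4.
No species has a prey at level 4, so no species reaches level 5.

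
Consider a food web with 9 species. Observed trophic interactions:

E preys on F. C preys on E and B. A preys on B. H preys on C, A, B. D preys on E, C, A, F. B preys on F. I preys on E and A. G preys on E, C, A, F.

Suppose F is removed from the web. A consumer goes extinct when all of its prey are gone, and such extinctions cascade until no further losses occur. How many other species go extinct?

Remove F.
Round 1: B (all prey gone), E (all prey gone) → extinct.
Round 2: C (all prey gone), A (all prey gone) → extinct.
Round 3: H (all prey gone), I (all prey gone), G (all prey gone), D (all prey gone) → extinct.
No further losses. Total secondary extinctions: 8.

8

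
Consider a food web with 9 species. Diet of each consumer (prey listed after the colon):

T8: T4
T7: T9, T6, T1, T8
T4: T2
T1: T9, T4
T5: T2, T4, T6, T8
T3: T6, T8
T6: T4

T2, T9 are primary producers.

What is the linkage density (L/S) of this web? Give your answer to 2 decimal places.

There are L = 15 links among S = 9 species.
L/S = 15/9 = 1.6667 ≈ 1.67.

L/S = 1.67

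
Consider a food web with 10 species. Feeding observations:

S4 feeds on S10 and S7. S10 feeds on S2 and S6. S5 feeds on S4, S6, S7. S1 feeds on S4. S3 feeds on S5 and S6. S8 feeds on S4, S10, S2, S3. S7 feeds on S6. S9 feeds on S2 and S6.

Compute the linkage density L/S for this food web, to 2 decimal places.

L/S = 1.70

There are L = 17 links among S = 10 species.
L/S = 17/10 = 1.7000 ≈ 1.70.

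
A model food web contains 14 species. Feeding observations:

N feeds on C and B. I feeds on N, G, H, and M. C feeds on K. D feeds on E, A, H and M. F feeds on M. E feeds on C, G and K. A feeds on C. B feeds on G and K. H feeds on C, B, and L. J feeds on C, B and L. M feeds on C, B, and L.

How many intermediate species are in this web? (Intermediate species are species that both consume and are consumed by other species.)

Intermediate species (has both prey and predators): C, B, H, N, E, M, A.
Count: 7.

7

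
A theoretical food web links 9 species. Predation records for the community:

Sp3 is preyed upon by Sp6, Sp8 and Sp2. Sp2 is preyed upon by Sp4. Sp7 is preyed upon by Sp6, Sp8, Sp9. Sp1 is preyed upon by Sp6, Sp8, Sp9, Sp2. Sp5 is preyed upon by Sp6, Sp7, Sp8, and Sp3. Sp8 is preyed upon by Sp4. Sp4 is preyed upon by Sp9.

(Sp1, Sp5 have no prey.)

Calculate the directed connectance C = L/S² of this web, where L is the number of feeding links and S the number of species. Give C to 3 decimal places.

C = 0.210

The web has S = 9 species and L = 17 feeding links.
C = L / S² = 17 / 81 = 0.2099 ≈ 0.210.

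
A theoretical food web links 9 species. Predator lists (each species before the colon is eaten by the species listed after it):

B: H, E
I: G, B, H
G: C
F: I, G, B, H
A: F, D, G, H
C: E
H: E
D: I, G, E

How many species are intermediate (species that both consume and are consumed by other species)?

7

Intermediate species (has both prey and predators): F, D, I, G, B, H, C.
Count: 7.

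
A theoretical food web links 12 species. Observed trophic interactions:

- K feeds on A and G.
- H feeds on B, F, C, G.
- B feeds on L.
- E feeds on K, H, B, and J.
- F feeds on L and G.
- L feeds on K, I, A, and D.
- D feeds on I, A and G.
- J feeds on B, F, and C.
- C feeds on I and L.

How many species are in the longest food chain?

6 species

One longest chain: A → K → L → F → H → E.
It has 6 species and 5 links.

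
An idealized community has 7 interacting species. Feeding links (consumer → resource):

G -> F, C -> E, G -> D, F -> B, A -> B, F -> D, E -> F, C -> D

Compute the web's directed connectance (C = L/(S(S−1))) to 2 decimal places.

C = 0.19

The web has S = 7 species and L = 8 feeding links.
C = L / (S(S−1)) = 8 / 42 = 0.1905 ≈ 0.19.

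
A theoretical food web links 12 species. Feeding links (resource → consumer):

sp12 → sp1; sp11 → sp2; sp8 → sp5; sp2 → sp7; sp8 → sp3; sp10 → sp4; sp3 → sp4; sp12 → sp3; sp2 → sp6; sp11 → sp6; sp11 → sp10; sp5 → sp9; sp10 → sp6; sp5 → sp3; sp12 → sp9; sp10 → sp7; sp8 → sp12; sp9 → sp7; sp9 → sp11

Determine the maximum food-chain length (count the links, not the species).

One longest chain: sp8 → sp12 → sp9 → sp11 → sp10 → sp7.
It has 6 species and 5 links.

5 links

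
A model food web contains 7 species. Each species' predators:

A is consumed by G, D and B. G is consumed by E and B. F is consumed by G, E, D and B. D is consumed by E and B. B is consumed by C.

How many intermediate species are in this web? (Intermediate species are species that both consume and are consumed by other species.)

Intermediate species (has both prey and predators): G, D, B.
Count: 3.

3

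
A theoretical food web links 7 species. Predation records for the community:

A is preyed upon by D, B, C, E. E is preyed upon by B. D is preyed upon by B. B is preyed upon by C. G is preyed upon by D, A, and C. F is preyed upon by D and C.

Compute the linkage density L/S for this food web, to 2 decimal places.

There are L = 12 links among S = 7 species.
L/S = 12/7 = 1.7143 ≈ 1.71.

L/S = 1.71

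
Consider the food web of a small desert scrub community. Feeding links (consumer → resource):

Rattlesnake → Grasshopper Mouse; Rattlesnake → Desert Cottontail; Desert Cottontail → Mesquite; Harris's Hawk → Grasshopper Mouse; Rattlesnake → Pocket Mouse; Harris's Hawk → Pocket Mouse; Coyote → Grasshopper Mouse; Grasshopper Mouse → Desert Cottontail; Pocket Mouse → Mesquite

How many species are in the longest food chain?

One longest chain: Mesquite → Desert Cottontail → Grasshopper Mouse → Coyote.
It has 4 species and 3 links.

4 species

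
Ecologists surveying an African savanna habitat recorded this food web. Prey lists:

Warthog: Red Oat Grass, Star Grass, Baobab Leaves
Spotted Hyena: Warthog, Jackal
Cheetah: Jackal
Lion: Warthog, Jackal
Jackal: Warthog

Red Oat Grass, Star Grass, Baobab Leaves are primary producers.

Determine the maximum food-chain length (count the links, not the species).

One longest chain: Red Oat Grass → Warthog → Jackal → Cheetah.
It has 4 species and 3 links.

3 links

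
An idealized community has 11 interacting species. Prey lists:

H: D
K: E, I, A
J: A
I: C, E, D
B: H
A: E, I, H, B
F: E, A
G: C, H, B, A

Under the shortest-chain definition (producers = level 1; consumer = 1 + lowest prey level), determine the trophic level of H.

D is a producer → level 1.
H eats D → level 2.

Trophic level 2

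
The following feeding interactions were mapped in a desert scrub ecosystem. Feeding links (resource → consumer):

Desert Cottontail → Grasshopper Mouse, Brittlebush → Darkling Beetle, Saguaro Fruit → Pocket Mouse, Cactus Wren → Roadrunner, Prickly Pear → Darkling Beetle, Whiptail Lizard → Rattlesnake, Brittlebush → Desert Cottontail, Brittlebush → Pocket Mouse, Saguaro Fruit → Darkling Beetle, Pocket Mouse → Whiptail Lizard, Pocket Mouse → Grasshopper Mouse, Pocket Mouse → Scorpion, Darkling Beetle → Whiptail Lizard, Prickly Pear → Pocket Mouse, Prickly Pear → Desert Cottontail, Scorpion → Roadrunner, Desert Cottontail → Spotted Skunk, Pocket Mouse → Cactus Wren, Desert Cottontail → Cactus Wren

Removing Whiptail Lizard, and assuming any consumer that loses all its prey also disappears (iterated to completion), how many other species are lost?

Remove Whiptail Lizard.
Round 1: Rattlesnake (all prey gone) → extinct.
No further losses. Total secondary extinctions: 1.

1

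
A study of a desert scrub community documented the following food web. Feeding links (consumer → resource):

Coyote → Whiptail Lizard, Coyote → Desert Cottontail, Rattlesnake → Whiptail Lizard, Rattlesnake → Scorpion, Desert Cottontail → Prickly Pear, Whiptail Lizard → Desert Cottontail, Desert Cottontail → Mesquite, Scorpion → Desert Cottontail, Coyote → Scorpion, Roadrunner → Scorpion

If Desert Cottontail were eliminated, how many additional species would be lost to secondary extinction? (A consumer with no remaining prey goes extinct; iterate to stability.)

5

Remove Desert Cottontail.
Round 1: Scorpion (all prey gone), Whiptail Lizard (all prey gone) → extinct.
Round 2: Coyote (all prey gone), Roadrunner (all prey gone), Rattlesnake (all prey gone) → extinct.
No further losses. Total secondary extinctions: 5.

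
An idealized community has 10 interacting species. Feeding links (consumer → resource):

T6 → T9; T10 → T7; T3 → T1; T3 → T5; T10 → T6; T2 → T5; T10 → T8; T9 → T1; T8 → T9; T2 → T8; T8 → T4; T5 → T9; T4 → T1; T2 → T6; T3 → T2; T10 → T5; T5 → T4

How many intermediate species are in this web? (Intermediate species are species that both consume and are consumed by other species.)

Intermediate species (has both prey and predators): T4, T9, T6, T8, T5, T2.
Count: 6.

6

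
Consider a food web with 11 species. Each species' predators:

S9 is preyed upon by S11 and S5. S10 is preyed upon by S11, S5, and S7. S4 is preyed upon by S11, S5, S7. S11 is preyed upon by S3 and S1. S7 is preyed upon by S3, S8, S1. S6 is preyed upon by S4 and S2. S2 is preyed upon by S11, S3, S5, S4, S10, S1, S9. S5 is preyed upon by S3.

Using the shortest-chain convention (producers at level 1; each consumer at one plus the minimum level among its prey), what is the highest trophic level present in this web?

4

Producers (level 1): S6.
Following each consumer down to its lowest-level prey: S6 → S4 → S7 → S8 (levels 1 through 4).
All prey of S8 (S7 3) are at level 3 or above, so S8 is at level 1 + 3 = 4.
Every consumer has at least one prey at level 3 or below, so none exceeds level 4.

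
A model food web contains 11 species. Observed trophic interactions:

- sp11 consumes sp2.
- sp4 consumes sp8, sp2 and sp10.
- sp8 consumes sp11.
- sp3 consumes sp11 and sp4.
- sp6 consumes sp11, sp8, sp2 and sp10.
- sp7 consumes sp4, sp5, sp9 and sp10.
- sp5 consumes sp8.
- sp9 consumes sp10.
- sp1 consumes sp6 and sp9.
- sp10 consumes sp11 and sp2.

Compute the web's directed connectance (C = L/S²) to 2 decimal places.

C = 0.17

The web has S = 11 species and L = 21 feeding links.
C = L / S² = 21 / 121 = 0.1736 ≈ 0.17.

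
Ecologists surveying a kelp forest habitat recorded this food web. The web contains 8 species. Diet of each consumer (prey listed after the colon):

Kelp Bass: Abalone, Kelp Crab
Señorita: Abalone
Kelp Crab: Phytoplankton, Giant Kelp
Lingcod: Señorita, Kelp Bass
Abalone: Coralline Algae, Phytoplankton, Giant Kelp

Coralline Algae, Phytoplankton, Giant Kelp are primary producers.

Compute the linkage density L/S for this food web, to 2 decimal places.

L/S = 1.25

There are L = 10 links among S = 8 species.
L/S = 10/8 = 1.2500 ≈ 1.25.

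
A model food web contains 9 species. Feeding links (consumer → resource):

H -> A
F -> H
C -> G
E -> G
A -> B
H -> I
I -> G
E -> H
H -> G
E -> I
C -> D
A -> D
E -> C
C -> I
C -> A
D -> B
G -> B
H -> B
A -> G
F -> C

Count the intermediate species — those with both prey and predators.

Intermediate species (has both prey and predators): G, D, I, A, H, C.
Count: 6.

6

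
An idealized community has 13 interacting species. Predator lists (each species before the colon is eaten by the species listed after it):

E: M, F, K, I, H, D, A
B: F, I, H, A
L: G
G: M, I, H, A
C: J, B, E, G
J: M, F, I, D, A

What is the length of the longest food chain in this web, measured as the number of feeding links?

2 links

One longest chain: C → J → M.
It has 3 species and 2 links.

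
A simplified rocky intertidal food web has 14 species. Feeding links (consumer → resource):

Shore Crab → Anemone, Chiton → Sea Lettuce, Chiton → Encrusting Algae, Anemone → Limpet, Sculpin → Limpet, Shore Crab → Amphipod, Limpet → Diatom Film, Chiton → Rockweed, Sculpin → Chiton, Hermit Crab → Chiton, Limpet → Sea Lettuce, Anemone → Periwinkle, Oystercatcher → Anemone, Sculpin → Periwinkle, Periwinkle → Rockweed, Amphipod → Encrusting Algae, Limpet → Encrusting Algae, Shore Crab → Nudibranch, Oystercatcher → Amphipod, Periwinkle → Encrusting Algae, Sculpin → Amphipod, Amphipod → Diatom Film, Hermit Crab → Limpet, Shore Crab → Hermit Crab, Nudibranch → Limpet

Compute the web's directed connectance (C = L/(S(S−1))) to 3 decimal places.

The web has S = 14 species and L = 25 feeding links.
C = L / (S(S−1)) = 25 / 182 = 0.1374 ≈ 0.137.

C = 0.137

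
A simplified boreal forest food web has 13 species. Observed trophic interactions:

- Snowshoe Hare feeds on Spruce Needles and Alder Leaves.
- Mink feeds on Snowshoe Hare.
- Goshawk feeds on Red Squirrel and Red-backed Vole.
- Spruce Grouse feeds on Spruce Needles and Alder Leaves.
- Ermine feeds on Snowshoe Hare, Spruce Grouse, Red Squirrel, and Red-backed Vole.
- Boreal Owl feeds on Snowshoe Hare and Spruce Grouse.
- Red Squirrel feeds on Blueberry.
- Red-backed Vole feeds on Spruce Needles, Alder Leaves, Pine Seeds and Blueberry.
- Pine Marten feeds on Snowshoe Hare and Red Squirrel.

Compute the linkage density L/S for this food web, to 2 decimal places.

L/S = 1.54

There are L = 20 links among S = 13 species.
L/S = 20/13 = 1.5385 ≈ 1.54.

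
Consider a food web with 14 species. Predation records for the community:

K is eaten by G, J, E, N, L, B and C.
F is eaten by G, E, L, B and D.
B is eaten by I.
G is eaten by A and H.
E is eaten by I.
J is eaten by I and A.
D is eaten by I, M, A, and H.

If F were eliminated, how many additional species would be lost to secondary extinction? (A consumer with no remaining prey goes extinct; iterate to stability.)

Remove F.
Round 1: D (all prey gone) → extinct.
Round 2: M (all prey gone) → extinct.
No further losses. Total secondary extinctions: 2.

2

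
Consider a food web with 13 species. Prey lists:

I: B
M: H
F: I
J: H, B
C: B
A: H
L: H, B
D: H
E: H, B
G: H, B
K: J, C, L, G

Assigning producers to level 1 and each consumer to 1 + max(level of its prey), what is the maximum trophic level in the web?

Producers (level 1): H, B.
H → G → K gives K level 3.
No species has a prey at level 3, so no species reaches level 4.

3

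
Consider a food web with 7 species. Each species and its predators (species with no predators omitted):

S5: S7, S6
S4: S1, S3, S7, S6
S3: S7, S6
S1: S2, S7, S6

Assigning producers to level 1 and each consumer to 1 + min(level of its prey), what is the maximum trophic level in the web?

Producers (level 1): S5, S4.
Following each consumer down to its lowest-level prey: S4 → S1 → S2 (levels 1 through 3).
All prey of S2 (S1 2) are at level 2 or above, so S2 is at level 1 + 2 = 3.
Every consumer has at least one prey at level 2 or below, so none exceeds level 3.

3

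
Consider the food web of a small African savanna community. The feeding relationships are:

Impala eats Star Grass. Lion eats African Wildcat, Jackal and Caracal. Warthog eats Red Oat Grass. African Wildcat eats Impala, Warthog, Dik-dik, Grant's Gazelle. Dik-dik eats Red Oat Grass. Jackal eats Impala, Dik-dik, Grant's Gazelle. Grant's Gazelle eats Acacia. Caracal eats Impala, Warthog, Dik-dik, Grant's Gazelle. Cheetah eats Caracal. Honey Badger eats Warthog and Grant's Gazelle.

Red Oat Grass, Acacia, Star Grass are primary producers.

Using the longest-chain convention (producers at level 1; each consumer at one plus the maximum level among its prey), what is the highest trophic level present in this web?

Producers (level 1): Red Oat Grass, Acacia, Star Grass.
Acacia → Grant's Gazelle → Caracal → Lion gives Lion level 4.
No species has a prey at level 4, so no species reaches level 5.

4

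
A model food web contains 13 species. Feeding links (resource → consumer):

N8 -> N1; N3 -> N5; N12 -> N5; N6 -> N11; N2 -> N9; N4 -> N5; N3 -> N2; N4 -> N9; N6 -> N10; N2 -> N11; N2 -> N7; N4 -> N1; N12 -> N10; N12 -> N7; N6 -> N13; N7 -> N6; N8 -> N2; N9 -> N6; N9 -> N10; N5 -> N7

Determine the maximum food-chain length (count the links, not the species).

4 links

One longest chain: N8 → N2 → N7 → N6 → N10.
It has 5 species and 4 links.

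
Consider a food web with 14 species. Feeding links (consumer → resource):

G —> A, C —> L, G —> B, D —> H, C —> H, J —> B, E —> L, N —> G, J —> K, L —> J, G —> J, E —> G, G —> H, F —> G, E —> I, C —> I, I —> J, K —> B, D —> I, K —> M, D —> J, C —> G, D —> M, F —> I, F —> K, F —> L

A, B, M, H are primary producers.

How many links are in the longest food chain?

4 links

One longest chain: B → K → J → L → E.
It has 5 species and 4 links.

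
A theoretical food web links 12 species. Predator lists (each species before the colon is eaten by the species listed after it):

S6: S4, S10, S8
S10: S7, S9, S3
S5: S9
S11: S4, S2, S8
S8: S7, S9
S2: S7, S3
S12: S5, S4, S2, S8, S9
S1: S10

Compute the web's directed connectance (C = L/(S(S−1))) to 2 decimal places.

The web has S = 12 species and L = 20 feeding links.
C = L / (S(S−1)) = 20 / 132 = 0.1515 ≈ 0.15.

C = 0.15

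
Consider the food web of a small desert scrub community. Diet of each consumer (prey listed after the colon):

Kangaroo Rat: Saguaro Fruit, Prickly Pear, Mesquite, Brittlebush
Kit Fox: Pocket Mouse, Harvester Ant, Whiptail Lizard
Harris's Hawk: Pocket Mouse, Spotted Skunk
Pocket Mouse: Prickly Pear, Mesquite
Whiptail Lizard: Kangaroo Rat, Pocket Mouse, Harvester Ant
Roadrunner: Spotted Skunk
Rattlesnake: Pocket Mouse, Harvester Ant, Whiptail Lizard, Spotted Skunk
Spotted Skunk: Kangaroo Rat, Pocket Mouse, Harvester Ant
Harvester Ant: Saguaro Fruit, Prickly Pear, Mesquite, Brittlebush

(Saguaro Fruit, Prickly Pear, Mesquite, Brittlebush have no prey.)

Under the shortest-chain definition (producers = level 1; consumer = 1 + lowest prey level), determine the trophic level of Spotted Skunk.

Saguaro Fruit is a producer → level 1.
Kangaroo Rat eats Saguaro Fruit → level 2.
Spotted Skunk eats Kangaroo Rat → level 3.
No prey of Spotted Skunk is below level 2, so 3 is the minimum.

Trophic level 3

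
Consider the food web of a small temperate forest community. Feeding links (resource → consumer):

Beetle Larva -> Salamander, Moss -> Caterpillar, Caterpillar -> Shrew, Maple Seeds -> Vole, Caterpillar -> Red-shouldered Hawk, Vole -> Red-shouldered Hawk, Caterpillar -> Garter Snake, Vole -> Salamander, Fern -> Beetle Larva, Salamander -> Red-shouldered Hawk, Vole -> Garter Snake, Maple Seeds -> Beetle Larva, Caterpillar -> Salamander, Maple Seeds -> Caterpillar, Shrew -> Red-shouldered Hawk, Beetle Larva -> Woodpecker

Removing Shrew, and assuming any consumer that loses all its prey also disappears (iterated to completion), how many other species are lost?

0

Remove Shrew.
Every predator of it retains at least one other prey: Red-shouldered Hawk still has Vole, Caterpillar, Salamander.
No consumer loses all prey, so no secondary extinctions occur.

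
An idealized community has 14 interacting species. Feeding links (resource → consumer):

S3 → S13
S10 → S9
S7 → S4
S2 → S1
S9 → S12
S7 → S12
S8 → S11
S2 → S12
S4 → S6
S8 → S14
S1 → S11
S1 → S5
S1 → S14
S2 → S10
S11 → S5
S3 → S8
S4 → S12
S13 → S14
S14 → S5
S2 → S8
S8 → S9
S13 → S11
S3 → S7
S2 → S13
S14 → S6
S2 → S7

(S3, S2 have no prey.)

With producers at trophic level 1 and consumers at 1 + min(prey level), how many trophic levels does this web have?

Producers (level 1): S3, S2.
Following each consumer down to its lowest-level prey: S3 → S7 → S4 → S6 (levels 1 through 4).
All prey of S6 (S4 3, S14 3) are at level 3 or above, so S6 is at level 1 + 3 = 4.
Every consumer has at least one prey at level 3 or below, so none exceeds level 4.

4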